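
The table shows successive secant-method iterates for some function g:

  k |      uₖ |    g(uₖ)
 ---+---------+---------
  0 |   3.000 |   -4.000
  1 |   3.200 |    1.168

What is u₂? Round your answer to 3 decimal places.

u₂ = 3.200 − 1.168·(3.200 − 3.000) / (1.168 − (-4.000))
   = 3.200 − (0.23360)/(5.16800) = 3.15480

3.155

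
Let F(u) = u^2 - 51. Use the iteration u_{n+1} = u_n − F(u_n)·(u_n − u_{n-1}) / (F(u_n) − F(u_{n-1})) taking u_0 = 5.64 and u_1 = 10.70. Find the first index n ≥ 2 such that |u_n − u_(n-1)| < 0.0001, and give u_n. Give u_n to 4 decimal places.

n = 6, u_n = 7.1414

F(5.64) = -19.190400, F(10.70) = 63.490000
u_2 = 10.700000 − 63.490000·(5.060000)/(82.680400) = 6.814443;  |Δ| = 3.885557
F(6.814443) = -4.563365
u_3 = 6.814443 − (-4.563365)·(-3.885557)/(-68.053365) = 7.074992;  |Δ| = 0.260549
F(7.074992) = -0.944491
u_4 = 7.074992 − (-0.944491)·(0.260549)/(3.618874) = 7.142992;  |Δ| = 0.068001
F(7.142992) = 0.022342
u_5 = 7.142992 − 0.022342·(0.068001)/(0.966833) = 7.141421;  |Δ| = 0.001571
F(7.141421) = -0.000104
u_6 = 7.141421 − (-0.000104)·(-0.001571)/(-0.022446) = 7.141428;  |Δ| = 0.000007
|u_6 − u_5| = 0.000007 < 0.0001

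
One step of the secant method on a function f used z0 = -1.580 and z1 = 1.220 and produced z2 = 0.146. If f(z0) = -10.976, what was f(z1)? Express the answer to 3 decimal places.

6.830

The secant line through (-1.580, -10.976) and (1.220, f(z1)) crosses zero at z2 = 0.146.
So (-1.580, -10.976), (1.220, f(z1)), (0.146, 0) are collinear:
f(z1) = -10.976 · (1.220 − 0.146) / (-1.580 − 0.146) = -10.976 · (1.07400)/(-1.72600) = 6.82979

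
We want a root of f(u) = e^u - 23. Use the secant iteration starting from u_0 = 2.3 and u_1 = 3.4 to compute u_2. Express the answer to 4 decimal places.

3.0168

f(2.3) = -13.025818, f(3.4) = 6.964100
u_2 = 3.400000 − 6.964100·(3.400000 − 2.300000) / (6.964100 − (-13.025818)) = 3.400000 − (7.660510)/(19.989918) = 3.016781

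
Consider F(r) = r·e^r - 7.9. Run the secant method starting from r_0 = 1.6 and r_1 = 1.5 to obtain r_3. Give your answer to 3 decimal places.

1.598

F(1.6) = 0.02485, F(1.5) = -1.17747
r_2 = 1.50000 − (-1.17747)·(1.50000 − 1.60000) / (-1.17747 − 0.02485) = 1.50000 − (0.11775)/(-1.20232) = 1.59793
F(1.59793) = -0.00173
r_3 = 1.59793 − (-0.00173)·(1.59793 − 1.50000) / (-0.00173 − (-1.17747)) = 1.59793 − (-0.00017)/(1.17574) = 1.59808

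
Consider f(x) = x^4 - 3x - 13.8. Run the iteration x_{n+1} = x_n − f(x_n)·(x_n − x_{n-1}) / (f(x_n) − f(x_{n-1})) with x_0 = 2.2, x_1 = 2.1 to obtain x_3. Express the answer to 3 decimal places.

f(2.2) = 3.02560, f(2.1) = -0.65190
x_2 = 2.10000 − (-0.65190)·(2.10000 − 2.20000) / (-0.65190 − 3.02560) = 2.10000 − (0.06519)/(-3.67750) = 2.11773
f(2.11773) = -0.04005
x_3 = 2.11773 − (-0.04005)·(2.11773 − 2.10000) / (-0.04005 − (-0.65190)) = 2.11773 − (-0.00071)/(0.61185) = 2.11889

2.119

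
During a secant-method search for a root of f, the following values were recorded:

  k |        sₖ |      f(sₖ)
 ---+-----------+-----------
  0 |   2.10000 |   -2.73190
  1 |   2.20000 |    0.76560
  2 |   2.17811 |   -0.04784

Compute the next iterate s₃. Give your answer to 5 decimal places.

2.17940

s₃ = 2.17811 − (-0.04784)·(2.17811 − 2.20000) / (-0.04784 − 0.76560)
   = 2.17811 − (0.0010472)/(-0.8134400) = 2.1793974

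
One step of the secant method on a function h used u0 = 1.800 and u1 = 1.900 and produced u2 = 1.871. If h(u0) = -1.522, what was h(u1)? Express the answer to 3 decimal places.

The secant line through (1.800, -1.522) and (1.900, h(u1)) crosses zero at u2 = 1.871.
So (1.800, -1.522), (1.900, h(u1)), (1.871, 0) are collinear:
h(u1) = -1.522 · (1.900 − 1.871) / (1.800 − 1.871) = -1.522 · (0.02900)/(-0.07100) = 0.62166

0.622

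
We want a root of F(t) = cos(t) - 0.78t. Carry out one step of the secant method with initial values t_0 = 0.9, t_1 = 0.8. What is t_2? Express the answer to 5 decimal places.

F(0.9) = -0.0803900, F(0.8) = 0.0727067
t_2 = 0.8000000 − 0.0727067·(0.8000000 − 0.9000000) / (0.0727067 − (-0.0803900)) = 0.8000000 − (-0.0072707)/(0.1530967) = 0.8474907

0.84749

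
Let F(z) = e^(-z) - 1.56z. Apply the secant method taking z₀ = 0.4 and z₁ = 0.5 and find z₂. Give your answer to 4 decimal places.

F(0.4) = 0.046320, F(0.5) = -0.173469
z₂ = 0.500000 − (-0.173469)·(0.500000 − 0.400000) / (-0.173469 − 0.046320) = 0.500000 − (-0.017347)/(-0.219789) = 0.421075

0.4211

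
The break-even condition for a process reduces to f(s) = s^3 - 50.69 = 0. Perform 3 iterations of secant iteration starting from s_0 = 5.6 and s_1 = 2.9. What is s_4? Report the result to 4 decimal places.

f(5.6) = 124.926000, f(2.9) = -26.301000
s_2 = 2.900000 − (-26.301000)·(2.900000 − 5.600000) / (-26.301000 − 124.926000) = 2.900000 − (71.012700)/(-151.227000) = 3.369577
f(3.369577) = -12.431662
s_3 = 3.369577 − (-12.431662)·(3.369577 − 2.900000) / (-12.431662 − (-26.301000)) = 3.369577 − (-5.837621)/(13.869338) = 3.790478
f(3.790478) = 3.770541
s_4 = 3.790478 − 3.770541·(3.790478 − 3.369577) / (3.770541 − (-12.431662)) = 3.790478 − (1.587025)/(16.202203) = 3.692527

3.6925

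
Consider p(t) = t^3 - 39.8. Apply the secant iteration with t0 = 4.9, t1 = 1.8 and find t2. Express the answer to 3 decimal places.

2.742

p(4.9) = 77.84900, p(1.8) = -33.96800
t2 = 1.80000 − (-33.96800)·(1.80000 − 4.90000) / (-33.96800 − 77.84900) = 1.80000 − (105.30080)/(-111.81700) = 2.74172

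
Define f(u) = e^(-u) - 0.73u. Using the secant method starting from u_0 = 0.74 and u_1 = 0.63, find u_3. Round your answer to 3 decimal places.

0.688

f(0.74) = -0.06309, f(0.63) = 0.07269
u_2 = 0.63000 − 0.07269·(0.63000 − 0.74000) / (0.07269 − (-0.06309)) = 0.63000 − (-0.00800)/(0.13578) = 0.68889
f(0.68889) = -0.00076
u_3 = 0.68889 − (-0.00076)·(0.68889 − 0.63000) / (-0.00076 − 0.07269) = 0.68889 − (-0.00004)/(-0.07345) = 0.68828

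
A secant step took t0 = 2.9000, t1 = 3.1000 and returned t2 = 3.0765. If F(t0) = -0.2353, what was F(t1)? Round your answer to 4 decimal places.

The secant line through (2.9000, -0.2353) and (3.1000, F(t1)) crosses zero at t2 = 3.0765.
So (2.9000, -0.2353), (3.1000, F(t1)), (3.0765, 0) are collinear:
F(t1) = -0.2353 · (3.1000 − 3.0765) / (2.9000 − 3.0765) = -0.2353 · (0.023500)/(-0.176500) = 0.031329

0.0313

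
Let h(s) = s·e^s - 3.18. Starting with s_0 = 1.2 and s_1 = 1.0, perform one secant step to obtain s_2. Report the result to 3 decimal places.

1.073

h(1.2) = 0.80414, h(1.0) = -0.46172
s_2 = 1.00000 − (-0.46172)·(1.00000 − 1.20000) / (-0.46172 − 0.80414) = 1.00000 − (0.09234)/(-1.26586) = 1.07295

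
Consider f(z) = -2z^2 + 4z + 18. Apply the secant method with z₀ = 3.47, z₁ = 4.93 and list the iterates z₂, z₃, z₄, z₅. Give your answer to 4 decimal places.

f(3.47) = 7.798200, f(4.93) = -10.889800
z₂ = 4.930000 − (-10.889800)·(4.930000 − 3.470000) / (-10.889800 − 7.798200) = 4.930000 − (-15.899108)/(-18.688000) = 4.079234
f(4.079234) = 1.036631
z₃ = 4.079234 − 1.036631·(4.079234 − 4.930000) / (1.036631 − (-10.889800)) = 4.079234 − (-0.881930)/(11.926431) = 4.153182
f(4.153182) = 0.114888
z₄ = 4.153182 − 0.114888·(4.153182 − 4.079234) / (0.114888 − 1.036631) = 4.153182 − (0.008496)/(-0.921744) = 4.162399
f(4.162399) = -0.001533
z₅ = 4.162399 − (-0.001533)·(4.162399 − 4.153182) / (-0.001533 − 0.114888) = 4.162399 − (-0.000014)/(-0.116421) = 4.162277

4.0792, 4.1532, 4.1624, 4.1623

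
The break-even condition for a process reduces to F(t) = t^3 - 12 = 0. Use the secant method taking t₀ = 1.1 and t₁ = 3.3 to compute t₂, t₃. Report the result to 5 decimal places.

F(1.1) = -10.6690000, F(3.3) = 23.9370000
t₂ = 3.3000000 − 23.9370000·(3.3000000 − 1.1000000) / (23.9370000 − (-10.6690000)) = 3.3000000 − (52.6614000)/(34.6060000) = 1.7782581
F(1.7782581) = -6.3767889
t₃ = 1.7782581 − (-6.3767889)·(1.7782581 − 3.3000000) / (-6.3767889 − 23.9370000) = 1.7782581 − (9.7038268)/(-30.3137889) = 2.0983707

1.77826, 2.09837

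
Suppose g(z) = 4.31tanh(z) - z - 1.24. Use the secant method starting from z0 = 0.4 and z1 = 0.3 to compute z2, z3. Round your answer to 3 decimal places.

0.401, 0.401

g(0.4) = -0.00242, g(0.3) = -0.28444
z2 = 0.30000 − (-0.28444)·(0.30000 − 0.40000) / (-0.28444 − (-0.00242)) = 0.30000 − (0.02844)/(-0.28202) = 0.40086
g(0.40086) = -0.00011
z3 = 0.40086 − (-0.00011)·(0.40086 − 0.30000) / (-0.00011 − (-0.28444)) = 0.40086 − (-0.00001)/(0.28433) = 0.40090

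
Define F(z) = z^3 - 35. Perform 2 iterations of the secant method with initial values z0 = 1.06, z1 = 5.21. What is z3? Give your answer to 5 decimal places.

F(1.06) = -33.8089840, F(5.21) = 106.4207610
z2 = 5.2100000 − 106.4207610·(5.2100000 − 1.0600000) / (106.4207610 − (-33.8089840)) = 5.2100000 − (441.6461582)/(140.2297450) = 2.0605529
F(2.0605529) = -26.2511427
z3 = 2.0605529 − (-26.2511427)·(2.0605529 − 5.2100000) / (-26.2511427 − 106.4207610) = 2.0605529 − (82.6765843)/(-132.6719037) = 2.6837187

2.68372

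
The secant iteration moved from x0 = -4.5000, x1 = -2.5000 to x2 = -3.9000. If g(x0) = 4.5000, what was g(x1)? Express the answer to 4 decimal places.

-10.5000

The secant line through (-4.5000, 4.5000) and (-2.5000, g(x1)) crosses zero at x2 = -3.9000.
So (-4.5000, 4.5000), (-2.5000, g(x1)), (-3.9000, 0) are collinear:
g(x1) = 4.5000 · (-2.5000 − (-3.9000)) / (-4.5000 − (-3.9000)) = 4.5000 · (1.400000)/(-0.600000) = -10.500000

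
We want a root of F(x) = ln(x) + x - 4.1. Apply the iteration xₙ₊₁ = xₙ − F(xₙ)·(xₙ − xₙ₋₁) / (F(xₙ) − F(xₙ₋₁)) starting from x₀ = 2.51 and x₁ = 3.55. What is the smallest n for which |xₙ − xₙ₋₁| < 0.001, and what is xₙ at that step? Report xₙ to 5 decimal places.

n = 4, xₙ = 3.00104

F(2.51) = -0.6697172, F(3.55) = 0.7169476
x₂ = 3.5500000 − 0.7169476·(1.0400000)/(1.3866649) = 3.0122886;  |Δ| = 0.5377114
F(3.0122886) = 0.0149887
x₃ = 3.0122886 − 0.0149887·(-0.5377114)/(-0.7019589) = 3.0008070;  |Δ| = 0.0114816
F(3.0008070) = -0.0003117
x₄ = 3.0008070 − (-0.0003117)·(-0.0114816)/(-0.0153005) = 3.0010409;  |Δ| = 0.0002339
|x₄ − x₃| = 0.0002339 < 0.001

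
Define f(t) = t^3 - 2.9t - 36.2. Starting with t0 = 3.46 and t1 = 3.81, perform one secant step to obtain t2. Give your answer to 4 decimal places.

3.5909

f(3.46) = -4.812264, f(3.81) = 8.057341
t2 = 3.810000 − 8.057341·(3.810000 − 3.460000) / (8.057341 − (-4.812264)) = 3.810000 − (2.820069)/(12.869605) = 3.590874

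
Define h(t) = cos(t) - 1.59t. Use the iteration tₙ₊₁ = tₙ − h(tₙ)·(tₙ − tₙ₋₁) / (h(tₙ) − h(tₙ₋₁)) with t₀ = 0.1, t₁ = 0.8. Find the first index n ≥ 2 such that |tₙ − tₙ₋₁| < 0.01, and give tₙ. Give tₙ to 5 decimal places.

h(0.1) = 0.8360042, h(0.8) = -0.5752933
t₂ = 0.8000000 − (-0.5752933)·(0.7000000)/(-1.4112975) = 0.5146560;  |Δ| = 0.2853440
h(0.5146560) = 0.0521591
t₃ = 0.5146560 − 0.0521591·(-0.2853440)/(0.6274524) = 0.5383762;  |Δ| = 0.0237202
h(0.5383762) = 0.0025243
t₄ = 0.5383762 − 0.0025243·(0.0237202)/(-0.0496348) = 0.5395825;  |Δ| = 0.0012064
|t₄ − t₃| = 0.0012064 < 0.01

n = 4, tₙ = 0.53958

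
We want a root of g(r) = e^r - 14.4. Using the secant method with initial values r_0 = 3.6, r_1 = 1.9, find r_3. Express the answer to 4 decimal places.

2.8193

g(3.6) = 22.198234, g(1.9) = -7.714106
r_2 = 1.900000 − (-7.714106)·(1.900000 − 3.600000) / (-7.714106 − 22.198234) = 1.900000 − (13.113979)/(-29.912340) = 2.338414
g(2.338414) = -4.035218
r_3 = 2.338414 − (-4.035218)·(2.338414 − 1.900000) / (-4.035218 − (-7.714106)) = 2.338414 − (-1.769095)/(3.678887) = 2.819291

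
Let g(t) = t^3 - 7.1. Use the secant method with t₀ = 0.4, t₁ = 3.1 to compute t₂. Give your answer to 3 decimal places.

1.039

g(0.4) = -7.03600, g(3.1) = 22.69100
t₂ = 3.10000 − 22.69100·(3.10000 − 0.40000) / (22.69100 − (-7.03600)) = 3.10000 − (61.26570)/(29.72700) = 1.03906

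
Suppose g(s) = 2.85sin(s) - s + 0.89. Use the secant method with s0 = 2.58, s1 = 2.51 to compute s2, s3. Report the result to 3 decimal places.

g(2.58) = -0.17228, g(2.51) = 0.06273
s2 = 2.51000 − 0.06273·(2.51000 − 2.58000) / (0.06273 − (-0.17228)) = 2.51000 − (-0.00439)/(0.23500) = 2.52868
g(2.52868) = 0.00077
s3 = 2.52868 − 0.00077·(2.52868 − 2.51000) / (0.00077 − 0.06273) = 2.52868 − (0.00001)/(-0.06195) = 2.52892

2.529, 2.529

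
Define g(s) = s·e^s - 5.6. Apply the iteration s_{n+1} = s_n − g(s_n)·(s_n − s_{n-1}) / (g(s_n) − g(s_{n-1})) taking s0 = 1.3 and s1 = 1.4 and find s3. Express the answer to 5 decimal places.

1.39201

g(1.3) = -0.8299143, g(1.4) = 0.0772800
s2 = 1.4000000 − 0.0772800·(1.4000000 − 1.3000000) / (0.0772800 − (-0.8299143)) = 1.4000000 − (0.0077280)/(0.9071943) = 1.3914814
g(1.3914814) = -0.0051284
s3 = 1.3914814 − (-0.0051284)·(1.3914814 − 1.4000000) / (-0.0051284 − 0.0772800) = 1.3914814 − (0.0000437)/(-0.0824084) = 1.3920116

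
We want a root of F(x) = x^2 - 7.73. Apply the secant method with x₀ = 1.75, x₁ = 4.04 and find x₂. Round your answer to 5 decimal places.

F(1.75) = -4.6675000, F(4.04) = 8.5916000
x₂ = 4.0400000 − 8.5916000·(4.0400000 − 1.7500000) / (8.5916000 − (-4.6675000)) = 4.0400000 − (19.6747640)/(13.2591000) = 2.5561313

2.55613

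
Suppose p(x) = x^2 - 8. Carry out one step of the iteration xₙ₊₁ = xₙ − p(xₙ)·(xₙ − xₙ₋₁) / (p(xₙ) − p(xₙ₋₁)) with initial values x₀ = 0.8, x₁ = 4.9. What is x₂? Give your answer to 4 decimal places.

2.0912

p(0.8) = -7.360000, p(4.9) = 16.010000
x₂ = 4.900000 − 16.010000·(4.900000 − 0.800000) / (16.010000 − (-7.360000)) = 4.900000 − (65.641000)/(23.370000) = 2.091228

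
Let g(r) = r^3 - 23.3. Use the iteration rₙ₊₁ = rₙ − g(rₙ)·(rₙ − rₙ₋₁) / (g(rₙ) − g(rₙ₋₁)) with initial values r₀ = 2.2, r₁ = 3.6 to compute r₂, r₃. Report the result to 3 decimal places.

g(2.2) = -12.65200, g(3.6) = 23.35600
r₂ = 3.60000 − 23.35600·(3.60000 − 2.20000) / (23.35600 − (-12.65200)) = 3.60000 − (32.69840)/(36.00800) = 2.69191
g(2.69191) = -3.79334
r₃ = 2.69191 − (-3.79334)·(2.69191 − 3.60000) / (-3.79334 − 23.35600) = 2.69191 − (3.44468)/(-27.14934) = 2.81879

2.692, 2.819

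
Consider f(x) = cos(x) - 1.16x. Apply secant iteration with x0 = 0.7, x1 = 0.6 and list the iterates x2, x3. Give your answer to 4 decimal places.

0.6733, 0.6737

f(0.7) = -0.047158, f(0.6) = 0.129336
x2 = 0.600000 − 0.129336·(0.600000 − 0.700000) / (0.129336 − (-0.047158)) = 0.600000 − (-0.012934)/(0.176493) = 0.673281
f(0.673281) = 0.000775
x3 = 0.673281 − 0.000775·(0.673281 − 0.600000) / (0.000775 − 0.129336) = 0.673281 − (0.000057)/(-0.128561) = 0.673722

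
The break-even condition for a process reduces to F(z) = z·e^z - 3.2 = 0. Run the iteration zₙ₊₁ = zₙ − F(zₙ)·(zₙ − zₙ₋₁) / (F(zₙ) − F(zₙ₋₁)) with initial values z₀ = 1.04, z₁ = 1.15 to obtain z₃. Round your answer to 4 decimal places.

F(1.04) = -0.257614, F(1.15) = 0.431922
z₂ = 1.150000 − 0.431922·(1.150000 − 1.040000) / (0.431922 − (-0.257614)) = 1.150000 − (0.047511)/(0.689536) = 1.081097
F(1.081097) = -0.013024
z₃ = 1.081097 − (-0.013024)·(1.081097 − 1.150000) / (-0.013024 − 0.431922) = 1.081097 − (0.000897)/(-0.444946) = 1.083113

1.0831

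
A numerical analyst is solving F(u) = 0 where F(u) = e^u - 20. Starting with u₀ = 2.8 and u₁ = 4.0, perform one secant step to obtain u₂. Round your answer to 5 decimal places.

2.91182

F(2.8) = -3.5553532, F(4.0) = 34.5981500
u₂ = 4.0000000 − 34.5981500·(4.0000000 − 2.8000000) / (34.5981500 − (-3.5553532)) = 4.0000000 − (41.5177800)/(38.1535033) = 2.9118226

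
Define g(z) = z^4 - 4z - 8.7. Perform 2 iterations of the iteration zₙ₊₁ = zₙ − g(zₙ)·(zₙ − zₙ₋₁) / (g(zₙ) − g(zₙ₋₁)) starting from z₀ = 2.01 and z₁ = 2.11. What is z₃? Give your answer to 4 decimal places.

2.0244

g(2.01) = -0.417592, g(2.11) = 2.681194
z₂ = 2.110000 − 2.681194·(2.110000 − 2.010000) / (2.681194 − (-0.417592)) = 2.110000 − (0.268119)/(3.098786) = 2.023476
g(2.023476) = -0.029342
z₃ = 2.023476 − (-0.029342)·(2.023476 − 2.110000) / (-0.029342 − 2.681194) = 2.023476 − (0.002539)/(-2.710536) = 2.024413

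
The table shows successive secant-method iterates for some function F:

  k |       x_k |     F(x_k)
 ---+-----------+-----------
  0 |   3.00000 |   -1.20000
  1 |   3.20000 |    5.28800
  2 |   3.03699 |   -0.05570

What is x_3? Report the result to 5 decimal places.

x_3 = 3.03699 − (-0.05570)·(3.03699 − 3.20000) / (-0.05570 − 5.28800)
   = 3.03699 − (0.0090797)/(-5.3437000) = 3.0386891

3.03869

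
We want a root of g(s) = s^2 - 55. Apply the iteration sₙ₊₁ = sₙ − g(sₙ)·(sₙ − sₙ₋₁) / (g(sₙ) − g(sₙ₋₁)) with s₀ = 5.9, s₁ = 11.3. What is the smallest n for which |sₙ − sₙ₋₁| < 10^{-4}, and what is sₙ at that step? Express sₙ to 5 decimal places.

n = 6, sₙ = 7.41620

g(5.9) = -20.1900000, g(11.3) = 72.6900000
s₂ = 11.3000000 − 72.6900000·(5.4000000)/(92.8800000) = 7.0738372;  |Δ| = 4.2261628
g(7.0738372) = -4.9608271
s₃ = 7.0738372 − (-4.9608271)·(-4.2261628)/(-77.6508271) = 7.3438313;  |Δ| = 0.2699941
g(7.3438313) = -1.0681421
s₄ = 7.3438313 − (-1.0681421)·(0.2699941)/(3.8926850) = 7.4179169;  |Δ| = 0.0740856
g(7.4179169) = 0.0254914
s₅ = 7.4179169 − 0.0254914·(0.0740856)/(1.0936335) = 7.4161901;  |Δ| = 0.0017269
g(7.4161901) = -0.0001250
s₆ = 7.4161901 − (-0.0001250)·(-0.0017269)/(-0.0256163) = 7.4161985;  |Δ| = 0.0000084
|s₆ − s₅| = 0.0000084 < 10^{-4}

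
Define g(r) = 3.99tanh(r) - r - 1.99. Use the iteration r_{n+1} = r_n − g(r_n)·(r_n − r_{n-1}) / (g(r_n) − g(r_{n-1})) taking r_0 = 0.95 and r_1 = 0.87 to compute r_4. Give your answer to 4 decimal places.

0.9358

g(0.95) = 0.011734, g(0.87) = -0.061517
r_2 = 0.870000 − (-0.061517)·(0.870000 − 0.950000) / (-0.061517 − 0.011734) = 0.870000 − (0.004921)/(-0.073252) = 0.937185
g(0.937185) = 0.001180
r_3 = 0.937185 − 0.001180·(0.937185 − 0.870000) / (0.001180 − (-0.061517)) = 0.937185 − (0.000079)/(0.062698) = 0.935920
g(0.935920) = 0.000115
r_4 = 0.935920 − 0.000115·(0.935920 − 0.937185) / (0.000115 − 0.001180) = 0.935920 − (0.000000)/(-0.001066) = 0.935784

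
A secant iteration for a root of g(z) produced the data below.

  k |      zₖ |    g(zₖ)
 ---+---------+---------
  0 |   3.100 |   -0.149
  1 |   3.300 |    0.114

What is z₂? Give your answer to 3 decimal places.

3.213

z₂ = 3.300 − 0.114·(3.300 − 3.100) / (0.114 − (-0.149))
   = 3.300 − (0.02280)/(0.26300) = 3.21331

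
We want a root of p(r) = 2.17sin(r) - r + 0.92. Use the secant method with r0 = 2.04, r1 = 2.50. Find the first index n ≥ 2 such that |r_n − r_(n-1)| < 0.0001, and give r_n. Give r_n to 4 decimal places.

n = 5, r_n = 2.3945

p(2.04) = 0.815485, p(2.50) = -0.281315
r2 = 2.500000 − (-0.281315)·(0.460000)/(-1.096801) = 2.382016;  |Δ| = 0.117984
p(2.382016) = 0.032278
r3 = 2.382016 − 0.032278·(-0.117984)/(0.313593) = 2.394160;  |Δ| = 0.012144
p(2.394160) = 0.000915
r4 = 2.394160 − 0.000915·(0.012144)/(-0.031363) = 2.394514;  |Δ| = 0.000354
p(2.394514) = -0.000003
r5 = 2.394514 − (-0.000003)·(0.000354)/(-0.000919) = 2.394513;  |Δ| = 0.000001
|r5 − r4| = 0.000001 < 0.0001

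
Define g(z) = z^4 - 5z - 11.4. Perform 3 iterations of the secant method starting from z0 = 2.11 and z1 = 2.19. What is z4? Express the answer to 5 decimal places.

g(2.11) = -2.1288056, g(2.19) = 0.6525752
z2 = 2.1900000 − 0.6525752·(2.1900000 − 2.1100000) / (0.6525752 − (-2.1288056)) = 2.1900000 − (0.0522060)/(2.7813808) = 2.1712302
g(2.1712302) = -0.0320875
z3 = 2.1712302 − (-0.0320875)·(2.1712302 − 2.1900000) / (-0.0320875 − 0.6525752) = 2.1712302 − (0.0006023)/(-0.6846627) = 2.1721098
g(2.1721098) = -0.0004478
z4 = 2.1721098 − (-0.0004478)·(2.1721098 − 2.1712302) / (-0.0004478 − (-0.0320875)) = 2.1721098 − (-0.0000004)/(0.0316396) = 2.1721223

2.17212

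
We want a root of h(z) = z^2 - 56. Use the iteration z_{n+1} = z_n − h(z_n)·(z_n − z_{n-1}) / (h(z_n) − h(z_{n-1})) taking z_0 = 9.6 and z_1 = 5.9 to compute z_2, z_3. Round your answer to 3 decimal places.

h(9.6) = 36.16000, h(5.9) = -21.19000
z_2 = 5.90000 − (-21.19000)·(5.90000 − 9.60000) / (-21.19000 − 36.16000) = 5.90000 − (78.40300)/(-57.35000) = 7.26710
h(7.26710) = -3.18930
z_3 = 7.26710 − (-3.18930)·(7.26710 − 5.90000) / (-3.18930 − (-21.19000)) = 7.26710 − (-4.36009)/(18.00070) = 7.50931

7.267, 7.509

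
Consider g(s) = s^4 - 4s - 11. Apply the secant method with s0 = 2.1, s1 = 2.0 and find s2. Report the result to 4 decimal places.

2.0984

g(2.1) = 0.048100, g(2.0) = -3.000000
s2 = 2.000000 − (-3.000000)·(2.000000 − 2.100000) / (-3.000000 − 0.048100) = 2.000000 − (0.300000)/(-3.048100) = 2.098422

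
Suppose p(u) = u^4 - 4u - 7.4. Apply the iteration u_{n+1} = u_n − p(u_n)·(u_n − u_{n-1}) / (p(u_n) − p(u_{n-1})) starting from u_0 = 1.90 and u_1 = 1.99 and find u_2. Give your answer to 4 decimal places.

p(1.90) = -1.967900, p(1.99) = 0.322392
u_2 = 1.990000 − 0.322392·(1.990000 − 1.900000) / (0.322392 − (-1.967900)) = 1.990000 − (0.029015)/(2.290292) = 1.977331

1.9773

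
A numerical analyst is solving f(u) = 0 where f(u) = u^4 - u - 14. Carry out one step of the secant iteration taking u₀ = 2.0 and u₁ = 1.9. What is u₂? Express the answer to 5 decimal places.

2.00000

f(2.0) = 0.0000000, f(1.9) = -2.8679000
u₂ = 1.9000000 − (-2.8679000)·(1.9000000 − 2.0000000) / (-2.8679000 − 0.0000000) = 1.9000000 − (0.2867900)/(-2.8679000) = 2.0000000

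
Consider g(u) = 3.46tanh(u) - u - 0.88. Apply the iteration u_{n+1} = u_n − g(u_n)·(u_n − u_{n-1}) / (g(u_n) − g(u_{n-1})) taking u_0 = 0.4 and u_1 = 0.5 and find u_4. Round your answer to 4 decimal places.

0.3825

g(0.4) = 0.034623, g(0.5) = 0.218925
u_2 = 0.500000 − 0.218925·(0.500000 − 0.400000) / (0.218925 − 0.034623) = 0.500000 − (0.021893)/(0.184302) = 0.381214
g(0.381214) = -0.002600
u_3 = 0.381214 − (-0.002600)·(0.381214 − 0.500000) / (-0.002600 − 0.218925) = 0.381214 − (0.000309)/(-0.221526) = 0.382608
g(0.382608) = 0.000189
u_4 = 0.382608 − 0.000189·(0.382608 − 0.381214) / (0.000189 − (-0.002600)) = 0.382608 − (0.000000)/(0.002790) = 0.382514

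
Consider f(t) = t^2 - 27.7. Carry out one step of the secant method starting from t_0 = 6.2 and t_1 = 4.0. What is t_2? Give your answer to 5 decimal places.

f(6.2) = 10.7400000, f(4.0) = -11.7000000
t_2 = 4.0000000 − (-11.7000000)·(4.0000000 − 6.2000000) / (-11.7000000 − 10.7400000) = 4.0000000 − (25.7400000)/(-22.4400000) = 5.1470588

5.14706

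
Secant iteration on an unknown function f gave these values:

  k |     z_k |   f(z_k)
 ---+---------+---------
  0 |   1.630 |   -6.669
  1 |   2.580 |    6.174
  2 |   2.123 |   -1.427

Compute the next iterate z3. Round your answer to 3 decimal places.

2.209

z3 = 2.123 − (-1.427)·(2.123 − 2.580) / (-1.427 − 6.174)
   = 2.123 − (0.65214)/(-7.60100) = 2.20880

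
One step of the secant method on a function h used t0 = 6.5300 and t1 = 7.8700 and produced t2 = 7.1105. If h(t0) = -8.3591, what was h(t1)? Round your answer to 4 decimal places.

The secant line through (6.5300, -8.3591) and (7.8700, h(t1)) crosses zero at t2 = 7.1105.
So (6.5300, -8.3591), (7.8700, h(t1)), (7.1105, 0) are collinear:
h(t1) = -8.3591 · (7.8700 − 7.1105) / (6.5300 − 7.1105) = -8.3591 · (0.759500)/(-0.580500) = 10.936669

10.9367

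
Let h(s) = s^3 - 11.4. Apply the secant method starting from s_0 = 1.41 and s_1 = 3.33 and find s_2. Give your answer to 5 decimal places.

h(1.41) = -8.5967790, h(3.33) = 25.5260370
s_2 = 3.3300000 − 25.5260370·(3.3300000 − 1.4100000) / (25.5260370 − (-8.5967790)) = 3.3300000 − (49.0099910)/(34.1228160) = 1.8937179

1.89372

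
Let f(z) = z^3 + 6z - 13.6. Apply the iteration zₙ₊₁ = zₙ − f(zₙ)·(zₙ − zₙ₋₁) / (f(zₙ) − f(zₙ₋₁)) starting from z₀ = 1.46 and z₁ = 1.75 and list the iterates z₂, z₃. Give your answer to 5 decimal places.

1.58567, 1.59257

f(1.46) = -1.7278640, f(1.75) = 2.2593750
z₂ = 1.7500000 − 2.2593750·(1.7500000 − 1.4600000) / (2.2593750 − (-1.7278640)) = 1.7500000 − (0.6552188)/(3.9872390) = 1.5856711
f(1.5856711) = -0.0990373
z₃ = 1.5856711 − (-0.0990373)·(1.5856711 − 1.7500000) / (-0.0990373 − 2.2593750) = 1.5856711 − (0.0162747)/(-2.3584123) = 1.5925718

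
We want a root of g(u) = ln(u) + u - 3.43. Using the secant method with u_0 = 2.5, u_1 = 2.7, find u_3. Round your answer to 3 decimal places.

g(2.5) = -0.01371, g(2.7) = 0.26325
u_2 = 2.70000 − 0.26325·(2.70000 − 2.50000) / (0.26325 − (-0.01371)) = 2.70000 − (0.05265)/(0.27696) = 2.50990
g(2.50990) = 0.00014
u_3 = 2.50990 − 0.00014·(2.50990 − 2.70000) / (0.00014 − 0.26325) = 2.50990 − (-0.00003)/(-0.26311) = 2.50980

2.510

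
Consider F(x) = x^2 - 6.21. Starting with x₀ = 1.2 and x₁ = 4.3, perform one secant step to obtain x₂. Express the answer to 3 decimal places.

2.067

F(1.2) = -4.77000, F(4.3) = 12.28000
x₂ = 4.30000 − 12.28000·(4.30000 − 1.20000) / (12.28000 − (-4.77000)) = 4.30000 − (38.06800)/(17.05000) = 2.06727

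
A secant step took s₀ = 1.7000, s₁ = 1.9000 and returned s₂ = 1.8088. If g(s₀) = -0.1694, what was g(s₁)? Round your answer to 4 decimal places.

0.1420

The secant line through (1.7000, -0.1694) and (1.9000, g(s₁)) crosses zero at s₂ = 1.8088.
So (1.7000, -0.1694), (1.9000, g(s₁)), (1.8088, 0) are collinear:
g(s₁) = -0.1694 · (1.9000 − 1.8088) / (1.7000 − 1.8088) = -0.1694 · (0.091200)/(-0.108800) = 0.141997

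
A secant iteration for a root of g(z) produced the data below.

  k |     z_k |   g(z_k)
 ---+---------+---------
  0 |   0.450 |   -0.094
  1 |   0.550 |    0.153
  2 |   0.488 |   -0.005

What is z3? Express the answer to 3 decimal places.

z3 = 0.488 − (-0.005)·(0.488 − 0.550) / (-0.005 − 0.153)
   = 0.488 − (0.00031)/(-0.15800) = 0.48996

0.490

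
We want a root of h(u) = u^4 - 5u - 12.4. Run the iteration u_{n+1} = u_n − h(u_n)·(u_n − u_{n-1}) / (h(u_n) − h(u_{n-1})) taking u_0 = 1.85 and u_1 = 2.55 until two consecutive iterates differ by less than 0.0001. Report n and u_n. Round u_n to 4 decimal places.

h(1.85) = -9.936494, h(2.55) = 17.132506
u_2 = 2.550000 − 17.132506·(0.700000)/(27.069000) = 2.106956;  |Δ| = 0.443044
h(2.106956) = -3.227714
u_3 = 2.106956 − (-3.227714)·(-0.443044)/(-20.360221) = 2.177192;  |Δ| = 0.070236
h(2.177192) = -0.816793
u_4 = 2.177192 − (-0.816793)·(0.070236)/(2.410921) = 2.200987;  |Δ| = 0.023795
h(2.200987) = 0.062740
u_5 = 2.200987 − 0.062740·(0.023795)/(0.879533) = 2.199290;  |Δ| = 0.001697
h(2.199290) = -0.001082
u_6 = 2.199290 − (-0.001082)·(-0.001697)/(-0.063822) = 2.199319;  |Δ| = 0.000029
|u_6 − u_5| = 0.000029 < 0.0001

n = 6, u_n = 2.1993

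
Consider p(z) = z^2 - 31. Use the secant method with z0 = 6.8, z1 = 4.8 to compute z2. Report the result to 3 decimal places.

p(6.8) = 15.24000, p(4.8) = -7.96000
z2 = 4.80000 − (-7.96000)·(4.80000 − 6.80000) / (-7.96000 − 15.24000) = 4.80000 − (15.92000)/(-23.20000) = 5.48621

5.486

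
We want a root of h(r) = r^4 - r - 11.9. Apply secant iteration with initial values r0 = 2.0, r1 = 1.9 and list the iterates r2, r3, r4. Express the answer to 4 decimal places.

h(2.0) = 2.100000, h(1.9) = -0.767900
r2 = 1.900000 − (-0.767900)·(1.900000 − 2.000000) / (-0.767900 − 2.100000) = 1.900000 − (0.076790)/(-2.867900) = 1.926776
h(1.926776) = -0.044383
r3 = 1.926776 − (-0.044383)·(1.926776 − 1.900000) / (-0.044383 − (-0.767900)) = 1.926776 − (-0.001188)/(0.723517) = 1.928418
h(1.928418) = 0.001031
r4 = 1.928418 − 0.001031·(1.928418 − 1.926776) / (0.001031 − (-0.044383)) = 1.928418 − (0.000002)/(0.045413) = 1.928381

1.9268, 1.9284, 1.9284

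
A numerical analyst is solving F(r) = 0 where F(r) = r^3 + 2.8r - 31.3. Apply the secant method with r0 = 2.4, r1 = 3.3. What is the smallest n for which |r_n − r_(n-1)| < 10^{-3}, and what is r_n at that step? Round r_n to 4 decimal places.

n = 5, r_n = 2.8563

F(2.4) = -10.756000, F(3.3) = 13.877000
r2 = 3.300000 − 13.877000·(0.900000)/(24.633000) = 2.792985;  |Δ| = 0.507015
F(2.792985) = -1.692221
r3 = 2.792985 − (-1.692221)·(-0.507015)/(-15.569221) = 2.848093;  |Δ| = 0.055108
F(2.848093) = -0.222664
r4 = 2.848093 − (-0.222664)·(0.055108)/(1.469557) = 2.856442;  |Δ| = 0.008350
F(2.856442) = 0.004502
r5 = 2.856442 − 0.004502·(0.008350)/(0.227167) = 2.856277;  |Δ| = 0.000165
|r5 − r4| = 0.000165 < 10^{-3}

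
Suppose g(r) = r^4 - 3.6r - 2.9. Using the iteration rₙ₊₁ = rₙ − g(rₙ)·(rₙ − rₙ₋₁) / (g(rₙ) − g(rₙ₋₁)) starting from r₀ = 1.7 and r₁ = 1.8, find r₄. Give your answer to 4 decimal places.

1.7399

g(1.7) = -0.667900, g(1.8) = 1.117600
r₂ = 1.800000 − 1.117600·(1.800000 − 1.700000) / (1.117600 − (-0.667900)) = 1.800000 − (0.111760)/(1.785500) = 1.737407
g(1.737407) = -0.042823
r₃ = 1.737407 − (-0.042823)·(1.737407 − 1.800000) / (-0.042823 − 1.117600) = 1.737407 − (0.002680)/(-1.160423) = 1.739717
g(1.739717) = -0.002585
r₄ = 1.739717 − (-0.002585)·(1.739717 − 1.737407) / (-0.002585 − (-0.042823)) = 1.739717 − (-0.000006)/(0.040238) = 1.739865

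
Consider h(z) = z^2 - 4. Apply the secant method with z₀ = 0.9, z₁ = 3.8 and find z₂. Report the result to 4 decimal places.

h(0.9) = -3.190000, h(3.8) = 10.440000
z₂ = 3.800000 − 10.440000·(3.800000 − 0.900000) / (10.440000 − (-3.190000)) = 3.800000 − (30.276000)/(13.630000) = 1.578723

1.5787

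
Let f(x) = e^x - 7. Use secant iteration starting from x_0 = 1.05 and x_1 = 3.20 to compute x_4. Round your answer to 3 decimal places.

f(1.05) = -4.14235, f(3.20) = 17.53253
x_2 = 3.20000 − 17.53253·(3.20000 − 1.05000) / (17.53253 − (-4.14235)) = 3.20000 − (37.69494)/(21.67488) = 1.46089
f(1.46089) = -2.69019
x_3 = 1.46089 − (-2.69019)·(1.46089 − 3.20000) / (-2.69019 − 17.53253) = 1.46089 − (4.67854)/(-20.22272) = 1.69224
f(1.69224) = -1.56835
x_4 = 1.69224 − (-1.56835)·(1.69224 − 1.46089) / (-1.56835 − (-2.69019)) = 1.69224 − (-0.36284)/(1.12185) = 2.01567

2.016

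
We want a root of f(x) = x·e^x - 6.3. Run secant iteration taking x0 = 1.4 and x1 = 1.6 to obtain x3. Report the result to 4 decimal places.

f(1.4) = -0.622720, f(1.6) = 1.624852
x2 = 1.600000 − 1.624852·(1.600000 − 1.400000) / (1.624852 − (-0.622720)) = 1.600000 − (0.324970)/(2.247572) = 1.455413
f(1.455413) = -0.061734
x3 = 1.455413 − (-0.061734)·(1.455413 − 1.600000) / (-0.061734 − 1.624852) = 1.455413 − (0.008926)/(-1.686586) = 1.460705

1.4607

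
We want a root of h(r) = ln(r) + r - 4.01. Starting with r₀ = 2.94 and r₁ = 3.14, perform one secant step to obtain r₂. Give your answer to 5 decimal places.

h(2.94) = 0.0084096, h(3.14) = 0.2742228
r₂ = 3.1400000 − 0.2742228·(3.1400000 − 2.9400000) / (0.2742228 − 0.0084096) = 3.1400000 − (0.0548446)/(0.2658132) = 2.9336726

2.93367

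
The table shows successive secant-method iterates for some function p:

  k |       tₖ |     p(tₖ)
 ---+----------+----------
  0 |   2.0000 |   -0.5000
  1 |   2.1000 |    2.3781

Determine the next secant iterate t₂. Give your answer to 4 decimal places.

t₂ = 2.1000 − 2.3781·(2.1000 − 2.0000) / (2.3781 − (-0.5000))
   = 2.1000 − (0.237810)/(2.878100) = 2.017373

2.0174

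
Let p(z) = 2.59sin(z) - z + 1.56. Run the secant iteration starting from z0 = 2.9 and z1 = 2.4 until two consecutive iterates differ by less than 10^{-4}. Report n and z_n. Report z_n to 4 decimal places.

p(2.9) = -0.720344, p(2.4) = 0.909450
z2 = 2.400000 − 0.909450·(-0.500000)/(1.629794) = 2.679008;  |Δ| = 0.279008
p(2.679008) = 0.036814
z3 = 2.679008 − 0.036814·(0.279008)/(-0.872636) = 2.690778;  |Δ| = 0.011770
p(2.690778) = -0.002318
z4 = 2.690778 − (-0.002318)·(0.011770)/(-0.039131) = 2.690081;  |Δ| = 0.000697
p(2.690081) = 0.000004
z5 = 2.690081 − 0.000004·(-0.000697)/(0.002322) = 2.690082;  |Δ| = 0.000001
|z5 − z4| = 0.000001 < 10^{-4}

n = 5, z_n = 2.6901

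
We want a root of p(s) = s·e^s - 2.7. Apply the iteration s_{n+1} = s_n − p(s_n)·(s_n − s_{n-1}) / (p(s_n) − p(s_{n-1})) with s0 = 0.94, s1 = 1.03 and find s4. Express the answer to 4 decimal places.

0.9966

p(0.94) = -0.293617, p(1.03) = 0.185098
s2 = 1.030000 − 0.185098·(1.030000 − 0.940000) / (0.185098 − (-0.293617)) = 1.030000 − (0.016659)/(0.478715) = 0.995201
p(0.995201) = -0.007714
s3 = 0.995201 − (-0.007714)·(0.995201 − 1.030000) / (-0.007714 − 0.185098) = 0.995201 − (0.000268)/(-0.192812) = 0.996593
p(0.996593) = -0.000192
s4 = 0.996593 − (-0.000192)·(0.996593 − 0.995201) / (-0.000192 − (-0.007714)) = 0.996593 − (0.000000)/(0.007523) = 0.996629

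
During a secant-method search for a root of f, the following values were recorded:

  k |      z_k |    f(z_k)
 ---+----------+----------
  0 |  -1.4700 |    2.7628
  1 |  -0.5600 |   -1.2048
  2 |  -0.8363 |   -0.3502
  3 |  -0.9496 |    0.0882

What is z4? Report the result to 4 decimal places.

z4 = -0.9496 − 0.0882·(-0.9496 − (-0.8363)) / (0.0882 − (-0.3502))
   = -0.9496 − (-0.009993)/(0.438400) = -0.926806

-0.9268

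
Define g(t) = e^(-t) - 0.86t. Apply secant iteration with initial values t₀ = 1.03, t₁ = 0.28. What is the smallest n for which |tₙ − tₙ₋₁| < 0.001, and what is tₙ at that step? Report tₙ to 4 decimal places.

n = 5, tₙ = 0.6234

g(1.03) = -0.528793, g(0.28) = 0.514984
t₂ = 0.280000 − 0.514984·(-0.750000)/(1.043777) = 0.650039;  |Δ| = 0.370039
g(0.650039) = -0.037008
t₃ = 0.650039 − (-0.037008)·(0.370039)/(-0.551991) = 0.625230;  |Δ| = 0.024809
g(0.625230) = -0.002559
t₄ = 0.625230 − (-0.002559)·(-0.024809)/(0.034448) = 0.623387;  |Δ| = 0.001843
g(0.623387) = 0.000013
t₅ = 0.623387 − 0.000013·(-0.001843)/(0.002572) = 0.623396;  |Δ| = 0.000009
|t₅ − t₄| = 0.000009 < 0.001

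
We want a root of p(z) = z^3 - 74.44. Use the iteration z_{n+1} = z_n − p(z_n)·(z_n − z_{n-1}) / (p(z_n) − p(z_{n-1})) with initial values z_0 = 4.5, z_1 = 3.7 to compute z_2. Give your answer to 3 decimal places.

p(4.5) = 16.68500, p(3.7) = -23.78700
z_2 = 3.70000 − (-23.78700)·(3.70000 − 4.50000) / (-23.78700 − 16.68500) = 3.70000 − (19.02960)/(-40.47200) = 4.17019

4.170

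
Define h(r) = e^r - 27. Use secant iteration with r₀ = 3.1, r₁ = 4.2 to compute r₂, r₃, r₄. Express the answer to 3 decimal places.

h(3.1) = -4.80205, h(4.2) = 39.68633
r₂ = 4.20000 − 39.68633·(4.20000 − 3.10000) / (39.68633 − (-4.80205)) = 4.20000 − (43.65496)/(44.48838) = 3.21873
h(3.21873) = -2.00356
r₃ = 3.21873 − (-2.00356)·(3.21873 − 4.20000) / (-2.00356 − 39.68633) = 3.21873 − (1.96603)/(-41.68989) = 3.26589
h(3.26589) = -0.79653
r₄ = 3.26589 − (-0.79653)·(3.26589 − 3.21873) / (-0.79653 − (-2.00356)) = 3.26589 − (-0.03756)/(1.20703) = 3.29701

3.219, 3.266, 3.297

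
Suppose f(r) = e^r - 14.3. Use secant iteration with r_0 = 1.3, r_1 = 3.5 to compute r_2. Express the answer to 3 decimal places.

2.094

f(1.3) = -10.63070, f(3.5) = 18.81545
r_2 = 3.50000 − 18.81545·(3.50000 − 1.30000) / (18.81545 − (-10.63070)) = 3.50000 − (41.39399)/(29.44616) = 2.09425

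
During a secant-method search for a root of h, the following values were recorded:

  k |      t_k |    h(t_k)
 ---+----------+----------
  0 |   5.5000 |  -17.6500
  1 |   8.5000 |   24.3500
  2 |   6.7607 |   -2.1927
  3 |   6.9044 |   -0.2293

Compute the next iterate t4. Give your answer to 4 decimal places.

6.9212

t4 = 6.9044 − (-0.2293)·(6.9044 − 6.7607) / (-0.2293 − (-2.1927))
   = 6.9044 − (-0.032950)/(1.963400) = 6.921182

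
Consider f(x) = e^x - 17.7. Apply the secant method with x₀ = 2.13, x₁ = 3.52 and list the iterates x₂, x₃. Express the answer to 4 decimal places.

2.6387, 2.8037

f(2.13) = -9.285133, f(3.52) = 16.084428
x₂ = 3.520000 − 16.084428·(3.520000 − 2.130000) / (16.084428 − (-9.285133)) = 3.520000 − (22.357356)/(25.369562) = 2.638733
f(2.638733) = -3.704539
x₃ = 2.638733 − (-3.704539)·(2.638733 − 3.520000) / (-3.704539 − 16.084428) = 2.638733 − (3.264688)/(-19.788967) = 2.803708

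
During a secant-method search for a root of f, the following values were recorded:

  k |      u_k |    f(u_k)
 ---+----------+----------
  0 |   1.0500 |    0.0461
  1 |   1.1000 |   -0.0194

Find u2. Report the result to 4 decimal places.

1.0852

u2 = 1.1000 − (-0.0194)·(1.1000 − 1.0500) / (-0.0194 − 0.0461)
   = 1.1000 − (-0.000970)/(-0.065500) = 1.085191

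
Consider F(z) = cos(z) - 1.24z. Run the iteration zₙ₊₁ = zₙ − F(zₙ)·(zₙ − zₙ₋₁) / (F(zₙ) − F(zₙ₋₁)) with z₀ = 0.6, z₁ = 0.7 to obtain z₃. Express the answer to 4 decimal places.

F(0.6) = 0.081336, F(0.7) = -0.103158
z₂ = 0.700000 − (-0.103158)·(0.700000 − 0.600000) / (-0.103158 − 0.081336) = 0.700000 − (-0.010316)/(-0.184493) = 0.644086
F(0.644086) = 0.000982
z₃ = 0.644086 − 0.000982·(0.644086 − 0.700000) / (0.000982 − (-0.103158)) = 0.644086 − (-0.000055)/(0.104140) = 0.644613

0.6446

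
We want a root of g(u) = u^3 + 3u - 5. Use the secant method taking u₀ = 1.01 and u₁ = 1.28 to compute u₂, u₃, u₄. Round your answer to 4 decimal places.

1.1452, 1.1536, 1.1542

g(1.01) = -0.939699, g(1.28) = 0.937152
u₂ = 1.280000 − 0.937152·(1.280000 − 1.010000) / (0.937152 − (-0.939699)) = 1.280000 − (0.253031)/(1.876851) = 1.145183
g(1.145183) = -0.062606
u₃ = 1.145183 − (-0.062606)·(1.145183 − 1.280000) / (-0.062606 − 0.937152) = 1.145183 − (0.008440)/(-0.999758) = 1.153626
g(1.153626) = -0.003818
u₄ = 1.153626 − (-0.003818)·(1.153626 − 1.145183) / (-0.003818 − (-0.062606)) = 1.153626 − (-0.000032)/(0.058788) = 1.154174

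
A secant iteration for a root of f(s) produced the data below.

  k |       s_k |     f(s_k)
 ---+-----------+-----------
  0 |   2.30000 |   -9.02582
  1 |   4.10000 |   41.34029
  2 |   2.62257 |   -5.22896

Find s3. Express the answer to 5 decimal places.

s3 = 2.62257 − (-5.22896)·(2.62257 − 4.10000) / (-5.22896 − 41.34029)
   = 2.62257 − (7.7254224)/(-46.5692500) = 2.7884611

2.78846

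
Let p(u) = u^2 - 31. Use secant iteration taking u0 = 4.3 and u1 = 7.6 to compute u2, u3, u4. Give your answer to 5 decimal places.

p(4.3) = -12.5100000, p(7.6) = 26.7600000
u2 = 7.6000000 − 26.7600000·(7.6000000 − 4.3000000) / (26.7600000 − (-12.5100000)) = 7.6000000 − (88.3080000)/(39.2700000) = 5.3512605
p(5.3512605) = -2.3640110
u3 = 5.3512605 − (-2.3640110)·(5.3512605 − 7.6000000) / (-2.3640110 − 26.7600000) = 5.3512605 − (5.3160449)/(-29.1240110) = 5.5337919
p(5.5337919) = -0.3771478
u4 = 5.5337919 − (-0.3771478)·(5.5337919 − 5.3512605) / (-0.3771478 − (-2.3640110)) = 5.5337919 − (-0.0688413)/(1.9868633) = 5.5684401

5.35126, 5.53379, 5.56844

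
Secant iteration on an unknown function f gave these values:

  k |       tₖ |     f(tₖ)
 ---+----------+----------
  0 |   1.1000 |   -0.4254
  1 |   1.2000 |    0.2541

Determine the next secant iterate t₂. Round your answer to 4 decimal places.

t₂ = 1.2000 − 0.2541·(1.2000 − 1.1000) / (0.2541 − (-0.4254))
   = 1.2000 − (0.025410)/(0.679500) = 1.162605

1.1626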